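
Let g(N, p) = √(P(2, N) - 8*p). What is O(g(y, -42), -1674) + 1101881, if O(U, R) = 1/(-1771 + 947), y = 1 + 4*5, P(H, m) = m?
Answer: 907949943/824 ≈ 1.1019e+6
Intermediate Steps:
y = 21 (y = 1 + 20 = 21)
g(N, p) = √(N - 8*p)
O(U, R) = -1/824 (O(U, R) = 1/(-824) = -1/824)
O(g(y, -42), -1674) + 1101881 = -1/824 + 1101881 = 907949943/824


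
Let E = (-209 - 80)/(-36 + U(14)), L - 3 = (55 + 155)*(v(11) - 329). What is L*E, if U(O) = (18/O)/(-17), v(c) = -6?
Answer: -806434559/1431 ≈ -5.6355e+5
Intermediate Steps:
L = -70347 (L = 3 + (55 + 155)*(-6 - 329) = 3 + 210*(-335) = 3 - 70350 = -70347)
U(O) = -18/(17*O) (U(O) = (18/O)*(-1/17) = -18/(17*O))
E = 34391/4293 (E = (-209 - 80)/(-36 - 18/17/14) = -289/(-36 - 18/17*1/14) = -289/(-36 - 9/119) = -289/(-4293/119) = -289*(-119/4293) = 34391/4293 ≈ 8.0109)
L*E = -70347*34391/4293 = -806434559/1431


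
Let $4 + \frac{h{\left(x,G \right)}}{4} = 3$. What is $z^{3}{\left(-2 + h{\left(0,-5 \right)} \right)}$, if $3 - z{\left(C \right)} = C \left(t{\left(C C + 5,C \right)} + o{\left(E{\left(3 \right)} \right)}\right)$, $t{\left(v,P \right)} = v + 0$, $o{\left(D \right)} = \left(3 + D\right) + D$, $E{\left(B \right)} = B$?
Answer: $27818127$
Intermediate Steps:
$o{\left(D \right)} = 3 + 2 D$
$h{\left(x,G \right)} = -4$ ($h{\left(x,G \right)} = -16 + 4 \cdot 3 = -16 + 12 = -4$)
$t{\left(v,P \right)} = v$
$z{\left(C \right)} = 3 - C \left(14 + C^{2}\right)$ ($z{\left(C \right)} = 3 - C \left(\left(C C + 5\right) + \left(3 + 2 \cdot 3\right)\right) = 3 - C \left(\left(C^{2} + 5\right) + \left(3 + 6\right)\right) = 3 - C \left(\left(5 + C^{2}\right) + 9\right) = 3 - C \left(14 + C^{2}\right)$)
$z^{3}{\left(-2 + h{\left(0,-5 \right)} \right)} = \left(3 - \left(-2 - 4\right)^{3} - 14 \left(-2 - 4\right)\right)^{3} = \left(3 - \left(-6\right)^{3} - -84\right)^{3} = \left(3 - -216 + 84\right)^{3} = \left(3 + 216 + 84\right)^{3} = 303^{3} = 27818127$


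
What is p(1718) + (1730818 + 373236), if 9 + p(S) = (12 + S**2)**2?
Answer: 8711566863341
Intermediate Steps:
p(S) = -9 + (12 + S**2)**2
p(1718) + (1730818 + 373236) = (-9 + (12 + 1718**2)**2) + (1730818 + 373236) = (-9 + (12 + 2951524)**2) + 2104054 = (-9 + 2951536**2) + 2104054 = (-9 + 8711564759296) + 2104054 = 8711564759287 + 2104054 = 8711566863341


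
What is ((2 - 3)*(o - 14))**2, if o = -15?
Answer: 841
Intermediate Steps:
((2 - 3)*(o - 14))**2 = ((2 - 3)*(-15 - 14))**2 = (-1*(-29))**2 = 29**2 = 841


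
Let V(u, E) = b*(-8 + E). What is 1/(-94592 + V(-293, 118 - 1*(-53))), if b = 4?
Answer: -1/93940 ≈ -1.0645e-5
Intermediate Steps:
V(u, E) = -32 + 4*E (V(u, E) = 4*(-8 + E) = -32 + 4*E)
1/(-94592 + V(-293, 118 - 1*(-53))) = 1/(-94592 + (-32 + 4*(118 - 1*(-53)))) = 1/(-94592 + (-32 + 4*(118 + 53))) = 1/(-94592 + (-32 + 4*171)) = 1/(-94592 + (-32 + 684)) = 1/(-94592 + 652) = 1/(-93940) = -1/93940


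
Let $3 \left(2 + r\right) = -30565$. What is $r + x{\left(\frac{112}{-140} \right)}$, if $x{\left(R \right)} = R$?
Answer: $- \frac{152867}{15} \approx -10191.0$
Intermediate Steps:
$r = - \frac{30571}{3}$ ($r = -2 + \frac{1}{3} \left(-30565\right) = -2 - \frac{30565}{3} = - \frac{30571}{3} \approx -10190.0$)
$r + x{\left(\frac{112}{-140} \right)} = - \frac{30571}{3} + \frac{112}{-140} = - \frac{30571}{3} + 112 \left(- \frac{1}{140}\right) = - \frac{30571}{3} - \frac{4}{5} = - \frac{152867}{15}$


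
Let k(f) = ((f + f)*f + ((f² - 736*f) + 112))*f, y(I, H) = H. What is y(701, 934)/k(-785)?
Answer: -934/1904839395 ≈ -4.9033e-7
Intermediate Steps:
k(f) = f*(112 - 736*f + 3*f²) (k(f) = ((2*f)*f + (112 + f² - 736*f))*f = (2*f² + (112 + f² - 736*f))*f = (112 - 736*f + 3*f²)*f = f*(112 - 736*f + 3*f²))
y(701, 934)/k(-785) = 934/((-785*(112 - 736*(-785) + 3*(-785)²))) = 934/((-785*(112 + 577760 + 3*616225))) = 934/((-785*(112 + 577760 + 1848675))) = 934/((-785*2426547)) = 934/(-1904839395) = 934*(-1/1904839395) = -934/1904839395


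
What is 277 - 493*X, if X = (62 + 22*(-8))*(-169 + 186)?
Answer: 955711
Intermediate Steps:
X = -1938 (X = (62 - 176)*17 = -114*17 = -1938)
277 - 493*X = 277 - 493*(-1938) = 277 + 955434 = 955711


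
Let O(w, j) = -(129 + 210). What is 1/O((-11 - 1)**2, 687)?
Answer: -1/339 ≈ -0.0029499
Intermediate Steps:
O(w, j) = -339 (O(w, j) = -1*339 = -339)
1/O((-11 - 1)**2, 687) = 1/(-339) = -1/339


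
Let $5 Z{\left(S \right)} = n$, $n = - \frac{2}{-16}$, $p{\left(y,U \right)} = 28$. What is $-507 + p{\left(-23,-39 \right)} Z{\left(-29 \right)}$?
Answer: $- \frac{5063}{10} \approx -506.3$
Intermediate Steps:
$n = \frac{1}{8}$ ($n = \left(-2\right) \left(- \frac{1}{16}\right) = \frac{1}{8} \approx 0.125$)
$Z{\left(S \right)} = \frac{1}{40}$ ($Z{\left(S \right)} = \frac{1}{5} \cdot \frac{1}{8} = \frac{1}{40}$)
$-507 + p{\left(-23,-39 \right)} Z{\left(-29 \right)} = -507 + 28 \cdot \frac{1}{40} = -507 + \frac{7}{10} = - \frac{5063}{10}$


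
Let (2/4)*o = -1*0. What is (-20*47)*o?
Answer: 0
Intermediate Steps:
o = 0 (o = 2*(-1*0) = 2*0 = 0)
(-20*47)*o = -20*47*0 = -940*0 = 0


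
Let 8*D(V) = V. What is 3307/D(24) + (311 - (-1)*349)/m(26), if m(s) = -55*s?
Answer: 42973/39 ≈ 1101.9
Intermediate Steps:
D(V) = V/8
3307/D(24) + (311 - (-1)*349)/m(26) = 3307/(((⅛)*24)) + (311 - (-1)*349)/((-55*26)) = 3307/3 + (311 - 1*(-349))/(-1430) = 3307*(⅓) + (311 + 349)*(-1/1430) = 3307/3 + 660*(-1/1430) = 3307/3 - 6/13 = 42973/39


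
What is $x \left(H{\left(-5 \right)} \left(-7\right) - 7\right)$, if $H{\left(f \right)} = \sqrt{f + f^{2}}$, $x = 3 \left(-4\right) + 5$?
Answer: $49 + 98 \sqrt{5} \approx 268.13$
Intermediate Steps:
$x = -7$ ($x = -12 + 5 = -7$)
$x \left(H{\left(-5 \right)} \left(-7\right) - 7\right) = - 7 \left(\sqrt{- 5 \left(1 - 5\right)} \left(-7\right) - 7\right) = - 7 \left(\sqrt{\left(-5\right) \left(-4\right)} \left(-7\right) - 7\right) = - 7 \left(\sqrt{20} \left(-7\right) - 7\right) = - 7 \left(2 \sqrt{5} \left(-7\right) - 7\right) = - 7 \left(- 14 \sqrt{5} - 7\right) = - 7 \left(-7 - 14 \sqrt{5}\right) = 49 + 98 \sqrt{5}$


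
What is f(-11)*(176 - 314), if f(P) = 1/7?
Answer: -138/7 ≈ -19.714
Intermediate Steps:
f(P) = ⅐
f(-11)*(176 - 314) = (176 - 314)/7 = (⅐)*(-138) = -138/7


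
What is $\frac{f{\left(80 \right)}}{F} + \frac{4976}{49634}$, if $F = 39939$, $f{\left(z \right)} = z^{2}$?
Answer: $\frac{258197032}{991166163} \approx 0.2605$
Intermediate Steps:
$\frac{f{\left(80 \right)}}{F} + \frac{4976}{49634} = \frac{80^{2}}{39939} + \frac{4976}{49634} = 6400 \cdot \frac{1}{39939} + 4976 \cdot \frac{1}{49634} = \frac{6400}{39939} + \frac{2488}{24817} = \frac{258197032}{991166163}$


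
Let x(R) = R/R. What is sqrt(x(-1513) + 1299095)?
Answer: 6*sqrt(36086) ≈ 1139.8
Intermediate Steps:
x(R) = 1
sqrt(x(-1513) + 1299095) = sqrt(1 + 1299095) = sqrt(1299096) = 6*sqrt(36086)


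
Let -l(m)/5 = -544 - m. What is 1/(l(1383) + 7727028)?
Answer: 1/7736663 ≈ 1.2925e-7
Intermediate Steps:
l(m) = 2720 + 5*m (l(m) = -5*(-544 - m) = 2720 + 5*m)
1/(l(1383) + 7727028) = 1/((2720 + 5*1383) + 7727028) = 1/((2720 + 6915) + 7727028) = 1/(9635 + 7727028) = 1/7736663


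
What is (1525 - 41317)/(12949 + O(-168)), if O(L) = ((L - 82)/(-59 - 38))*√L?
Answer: -4848143514672/1577679638809 + 1929912000*I*√42/1577679638809 ≈ -3.073 + 0.0079276*I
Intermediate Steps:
O(L) = √L*(82/97 - L/97) (O(L) = ((-82 + L)/(-97))*√L = ((-82 + L)*(-1/97))*√L = (82/97 - L/97)*√L = √L*(82/97 - L/97))
(1525 - 41317)/(12949 + O(-168)) = (1525 - 41317)/(12949 + √(-168)*(82 - 1*(-168))/97) = -39792/(12949 + (2*I*√42)*(82 + 168)/97) = -39792/(12949 + (1/97)*(2*I*√42)*250) = -39792/(12949 + 500*I*√42/97)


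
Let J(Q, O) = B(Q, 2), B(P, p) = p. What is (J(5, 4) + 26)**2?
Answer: 784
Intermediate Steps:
J(Q, O) = 2
(J(5, 4) + 26)**2 = (2 + 26)**2 = 28**2 = 784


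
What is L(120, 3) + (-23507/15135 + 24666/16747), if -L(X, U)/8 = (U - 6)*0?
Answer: -20351819/253465845 ≈ -0.080294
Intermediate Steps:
L(X, U) = 0 (L(X, U) = -8*(U - 6)*0 = -8*(-6 + U)*0 = -8*0 = 0)
L(120, 3) + (-23507/15135 + 24666/16747) = 0 + (-23507/15135 + 24666/16747) = 0 - 20351819/253465845 = -20351819/253465845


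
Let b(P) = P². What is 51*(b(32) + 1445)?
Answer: 125919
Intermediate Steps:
51*(b(32) + 1445) = 51*(32² + 1445) = 51*(1024 + 1445) = 51*2469 = 125919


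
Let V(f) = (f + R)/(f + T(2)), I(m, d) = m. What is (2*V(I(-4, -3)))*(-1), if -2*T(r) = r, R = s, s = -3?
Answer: -14/5 ≈ -2.8000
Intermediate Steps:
R = -3
T(r) = -r/2
V(f) = (-3 + f)/(-1 + f) (V(f) = (f - 3)/(f - ½*2) = (-3 + f)/(f - 1) = (-3 + f)/(-1 + f))
(2*V(I(-4, -3)))*(-1) = (2*((-3 - 4)/(-1 - 4)))*(-1) = (2*(-7/(-5)))*(-1) = (2*(-⅕*(-7)))*(-1) = (2*(7/5))*(-1) = (14/5)*(-1) = -14/5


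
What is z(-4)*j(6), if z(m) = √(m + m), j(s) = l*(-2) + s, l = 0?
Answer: 12*I*√2 ≈ 16.971*I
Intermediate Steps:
j(s) = s (j(s) = 0*(-2) + s = 0 + s = s)
z(m) = √2*√m (z(m) = √(2*m) = √2*√m)
z(-4)*j(6) = (√2*√(-4))*6 = (√2*(2*I))*6 = (2*I*√2)*6 = 12*I*√2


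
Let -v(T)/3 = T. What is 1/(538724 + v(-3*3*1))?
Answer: 1/538751 ≈ 1.8561e-6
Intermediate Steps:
v(T) = -3*T
1/(538724 + v(-3*3*1)) = 1/(538724 - 3*(-3*3)) = 1/(538724 - (-27)) = 1/(538724 - 3*(-9)) = 1/(538724 + 27) = 1/538751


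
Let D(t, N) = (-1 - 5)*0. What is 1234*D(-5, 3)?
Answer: 0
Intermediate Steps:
D(t, N) = 0 (D(t, N) = -6*0 = 0)
1234*D(-5, 3) = 1234*0 = 0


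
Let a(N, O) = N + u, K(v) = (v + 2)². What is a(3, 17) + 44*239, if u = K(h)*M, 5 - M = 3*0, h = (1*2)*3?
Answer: 10839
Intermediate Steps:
h = 6 (h = 2*3 = 6)
K(v) = (2 + v)²
M = 5 (M = 5 - 3*0 = 5 - 1*0 = 5 + 0 = 5)
u = 320 (u = (2 + 6)²*5 = 8²*5 = 64*5 = 320)
a(N, O) = 320 + N (a(N, O) = N + 320 = 320 + N)
a(3, 17) + 44*239 = (320 + 3) + 44*239 = 323 + 10516 = 10839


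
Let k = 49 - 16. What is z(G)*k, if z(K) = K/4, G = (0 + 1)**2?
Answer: 33/4 ≈ 8.2500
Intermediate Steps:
k = 33
G = 1 (G = 1**2 = 1)
z(K) = K/4 (z(K) = K*(1/4) = K/4)
z(G)*k = ((1/4)*1)*33 = (1/4)*33 = 33/4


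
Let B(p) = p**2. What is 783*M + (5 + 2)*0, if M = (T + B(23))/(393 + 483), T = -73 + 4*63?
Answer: 46197/73 ≈ 632.84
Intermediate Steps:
T = 179 (T = -73 + 252 = 179)
M = 59/73 (M = (179 + 23**2)/(393 + 483) = (179 + 529)/876 = 708*(1/876) = 59/73 ≈ 0.80822)
783*M + (5 + 2)*0 = 783*(59/73) + (5 + 2)*0 = 46197/73 + 7*0 = 46197/73 + 0 = 46197/73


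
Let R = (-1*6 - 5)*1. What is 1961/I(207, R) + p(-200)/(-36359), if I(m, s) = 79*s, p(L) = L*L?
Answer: -106059999/31595971 ≈ -3.3568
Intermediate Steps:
p(L) = L²
R = -11 (R = (-6 - 5)*1 = -11*1 = -11)
1961/I(207, R) + p(-200)/(-36359) = 1961/((79*(-11))) + (-200)²/(-36359) = 1961/(-869) + 40000*(-1/36359) = 1961*(-1/869) - 40000/36359 = -1961/869 - 40000/36359 = -106059999/31595971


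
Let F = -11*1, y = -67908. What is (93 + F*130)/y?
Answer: 1337/67908 ≈ 0.019688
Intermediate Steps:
F = -11
(93 + F*130)/y = (93 - 11*130)/(-67908) = (93 - 1430)*(-1/67908) = -1337*(-1/67908) = 1337/67908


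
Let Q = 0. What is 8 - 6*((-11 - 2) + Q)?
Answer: 86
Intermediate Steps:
8 - 6*((-11 - 2) + Q) = 8 - 6*((-11 - 2) + 0) = 8 - 6*(-13 + 0) = 8 - 6*(-13) = 8 + 78 = 86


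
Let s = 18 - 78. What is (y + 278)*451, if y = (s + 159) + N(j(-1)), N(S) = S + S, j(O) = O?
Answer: 169125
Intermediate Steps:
N(S) = 2*S
s = -60
y = 97 (y = (-60 + 159) + 2*(-1) = 99 - 2 = 97)
(y + 278)*451 = (97 + 278)*451 = 375*451 = 169125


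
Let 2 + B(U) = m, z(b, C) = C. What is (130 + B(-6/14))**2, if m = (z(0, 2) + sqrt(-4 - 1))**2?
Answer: 16049 + 1016*I*sqrt(5) ≈ 16049.0 + 2271.8*I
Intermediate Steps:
m = (2 + I*sqrt(5))**2 (m = (2 + sqrt(-4 - 1))**2 = (2 + sqrt(-5))**2 = (2 + I*sqrt(5))**2 ≈ -1.0 + 8.9443*I)
B(U) = -2 + (2 + I*sqrt(5))**2
(130 + B(-6/14))**2 = (130 + (-3 + 4*I*sqrt(5)))**2 = (127 + 4*I*sqrt(5))**2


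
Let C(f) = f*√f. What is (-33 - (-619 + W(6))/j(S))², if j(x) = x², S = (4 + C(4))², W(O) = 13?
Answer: 12983918809/11943936 ≈ 1087.1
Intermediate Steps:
C(f) = f^(3/2)
S = 144 (S = (4 + 4^(3/2))² = (4 + 8)² = 12² = 144)
(-33 - (-619 + W(6))/j(S))² = (-33 - (-619 + 13)/(144²))² = (-33 - (-606)/20736)² = (-33 - 1*(-101/3456))² = (-33 + 101/3456)² = (-113947/3456)² = 12983918809/11943936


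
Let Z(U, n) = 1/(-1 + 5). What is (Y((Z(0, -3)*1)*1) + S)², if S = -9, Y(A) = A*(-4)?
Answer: 100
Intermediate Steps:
Z(U, n) = ¼ (Z(U, n) = 1/4 = ¼)
Y(A) = -4*A
(Y((Z(0, -3)*1)*1) + S)² = (-4*(¼)*1 - 9)² = (-1 - 9)² = (-10)² = 100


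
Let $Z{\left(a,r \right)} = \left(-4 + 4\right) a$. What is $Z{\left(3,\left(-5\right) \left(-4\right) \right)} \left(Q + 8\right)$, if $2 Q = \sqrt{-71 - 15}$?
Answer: $0$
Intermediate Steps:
$Q = \frac{i \sqrt{86}}{2}$ ($Q = \frac{\sqrt{-71 - 15}}{2} = \frac{\sqrt{-86}}{2} = \frac{i \sqrt{86}}{2} \approx 4.6368 i$)
$Z{\left(a,r \right)} = 0$ ($Z{\left(a,r \right)} = 0 a = 0$)
$Z{\left(3,\left(-5\right) \left(-4\right) \right)} \left(Q + 8\right) = 0 \left(\frac{i \sqrt{86}}{2} + 8\right) = 0 \left(8 + \frac{i \sqrt{86}}{2}\right) = 0$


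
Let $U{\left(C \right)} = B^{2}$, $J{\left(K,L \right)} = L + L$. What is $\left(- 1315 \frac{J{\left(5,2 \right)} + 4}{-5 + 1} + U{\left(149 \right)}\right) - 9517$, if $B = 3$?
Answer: $-6878$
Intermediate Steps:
$J{\left(K,L \right)} = 2 L$
$U{\left(C \right)} = 9$ ($U{\left(C \right)} = 3^{2} = 9$)
$\left(- 1315 \frac{J{\left(5,2 \right)} + 4}{-5 + 1} + U{\left(149 \right)}\right) - 9517 = \left(- 1315 \frac{2 \cdot 2 + 4}{-5 + 1} + 9\right) - 9517 = \left(- 1315 \frac{4 + 4}{-4} + 9\right) - 9517 = \left(- 1315 \cdot 8 \left(- \frac{1}{4}\right) + 9\right) - 9517 = \left(\left(-1315\right) \left(-2\right) + 9\right) - 9517 = \left(2630 + 9\right) - 9517 = 2639 - 9517 = -6878$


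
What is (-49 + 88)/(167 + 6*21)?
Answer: 39/293 ≈ 0.13311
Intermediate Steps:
(-49 + 88)/(167 + 6*21) = 39/(167 + 126) = 39/293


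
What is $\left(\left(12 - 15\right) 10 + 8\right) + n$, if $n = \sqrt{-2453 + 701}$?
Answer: $-22 + 2 i \sqrt{438} \approx -22.0 + 41.857 i$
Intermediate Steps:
$n = 2 i \sqrt{438}$ ($n = \sqrt{-1752} = 2 i \sqrt{438} \approx 41.857 i$)
$\left(\left(12 - 15\right) 10 + 8\right) + n = \left(\left(12 - 15\right) 10 + 8\right) + 2 i \sqrt{438} = \left(\left(-3\right) 10 + 8\right) + 2 i \sqrt{438} = \left(-30 + 8\right) + 2 i \sqrt{438} = -22 + 2 i \sqrt{438}$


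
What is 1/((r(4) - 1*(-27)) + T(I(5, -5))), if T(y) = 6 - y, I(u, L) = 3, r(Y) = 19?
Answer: 1/49 ≈ 0.020408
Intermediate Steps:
1/((r(4) - 1*(-27)) + T(I(5, -5))) = 1/((19 - 1*(-27)) + (6 - 1*3)) = 1/((19 + 27) + (6 - 3)) = 1/(46 + 3) = 1/49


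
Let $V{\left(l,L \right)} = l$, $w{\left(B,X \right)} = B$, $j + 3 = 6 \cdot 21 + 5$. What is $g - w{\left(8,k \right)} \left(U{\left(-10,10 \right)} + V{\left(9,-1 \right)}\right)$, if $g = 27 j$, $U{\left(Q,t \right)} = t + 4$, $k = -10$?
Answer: $3272$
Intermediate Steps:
$j = 128$ ($j = -3 + \left(6 \cdot 21 + 5\right) = -3 + \left(126 + 5\right) = -3 + 131 = 128$)
$U{\left(Q,t \right)} = 4 + t$
$g = 3456$ ($g = 27 \cdot 128 = 3456$)
$g - w{\left(8,k \right)} \left(U{\left(-10,10 \right)} + V{\left(9,-1 \right)}\right) = 3456 - 8 \left(\left(4 + 10\right) + 9\right) = 3456 - 8 \left(14 + 9\right) = 3456 - 8 \cdot 23 = 3456 - 184 = 3272$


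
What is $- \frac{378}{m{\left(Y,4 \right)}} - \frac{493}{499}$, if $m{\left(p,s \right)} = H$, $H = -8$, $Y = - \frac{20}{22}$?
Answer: $\frac{92339}{1996} \approx 46.262$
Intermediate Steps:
$Y = - \frac{10}{11}$ ($Y = \left(-20\right) \frac{1}{22} = - \frac{10}{11} \approx -0.90909$)
$m{\left(p,s \right)} = -8$
$- \frac{378}{m{\left(Y,4 \right)}} - \frac{493}{499} = - \frac{378}{-8} - \frac{493}{499} = \left(-378\right) \left(- \frac{1}{8}\right) - \frac{493}{499} = \frac{189}{4} - \frac{493}{499} = \frac{92339}{1996}$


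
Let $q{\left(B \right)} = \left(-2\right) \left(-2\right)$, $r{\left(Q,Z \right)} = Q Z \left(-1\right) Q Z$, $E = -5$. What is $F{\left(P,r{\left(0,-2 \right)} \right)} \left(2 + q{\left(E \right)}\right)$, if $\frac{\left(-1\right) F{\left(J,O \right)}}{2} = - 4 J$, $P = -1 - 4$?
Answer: $-240$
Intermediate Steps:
$P = -5$
$r{\left(Q,Z \right)} = - Q^{2} Z^{2}$ ($r{\left(Q,Z \right)} = Q - Z Q Z = Q \left(- Q Z\right) Z = - Z Q^{2} Z = - Q^{2} Z^{2}$)
$q{\left(B \right)} = 4$
$F{\left(J,O \right)} = 8 J$ ($F{\left(J,O \right)} = - 2 \left(- 4 J\right) = 8 J$)
$F{\left(P,r{\left(0,-2 \right)} \right)} \left(2 + q{\left(E \right)}\right) = 8 \left(-5\right) \left(2 + 4\right) = \left(-40\right) 6 = -240$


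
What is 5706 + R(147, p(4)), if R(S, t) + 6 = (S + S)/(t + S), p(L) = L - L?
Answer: 5702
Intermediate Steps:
p(L) = 0
R(S, t) = -6 + 2*S/(S + t) (R(S, t) = -6 + (S + S)/(t + S) = -6 + (2*S)/(S + t) = -6 + 2*S/(S + t))
5706 + R(147, p(4)) = 5706 + 2*(-3*0 - 2*147)/(147 + 0) = 5706 + 2*(0 - 294)/147 = 5706 + 2*(1/147)*(-294) = 5706 - 4 = 5702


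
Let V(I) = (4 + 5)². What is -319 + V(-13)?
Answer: -238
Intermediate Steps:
V(I) = 81 (V(I) = 9² = 81)
-319 + V(-13) = -319 + 81 = -238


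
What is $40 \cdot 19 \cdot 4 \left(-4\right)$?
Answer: $-12160$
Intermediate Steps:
$40 \cdot 19 \cdot 4 \left(-4\right) = 760 \left(-16\right) = -12160$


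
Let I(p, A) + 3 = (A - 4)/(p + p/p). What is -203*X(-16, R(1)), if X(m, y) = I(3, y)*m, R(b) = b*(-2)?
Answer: -14616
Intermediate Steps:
R(b) = -2*b
I(p, A) = -3 + (-4 + A)/(1 + p) (I(p, A) = -3 + (A - 4)/(p + p/p) = -3 + (-4 + A)/(p + 1) = -3 + (-4 + A)/(1 + p))
X(m, y) = m*(-4 + y/4) (X(m, y) = ((-7 + y - 3*3)/(1 + 3))*m = ((-7 + y - 9)/4)*m = ((-16 + y)/4)*m = (-4 + y/4)*m = m*(-4 + y/4))
-203*X(-16, R(1)) = -203*(-16)*(-16 - 2*1)/4 = -203*(-16)*(-16 - 2)/4 = -203*(-16)*(-18)/4 = -203*72 = -14616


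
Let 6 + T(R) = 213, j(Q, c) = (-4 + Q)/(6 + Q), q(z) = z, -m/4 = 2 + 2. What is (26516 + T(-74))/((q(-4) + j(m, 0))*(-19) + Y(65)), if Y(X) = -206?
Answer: -26723/168 ≈ -159.07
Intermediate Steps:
m = -16 (m = -4*(2 + 2) = -4*4 = -16)
j(Q, c) = (-4 + Q)/(6 + Q)
T(R) = 207 (T(R) = -6 + 213 = 207)
(26516 + T(-74))/((q(-4) + j(m, 0))*(-19) + Y(65)) = (26516 + 207)/((-4 + (-4 - 16)/(6 - 16))*(-19) - 206) = 26723/((-4 - 20/(-10))*(-19) - 206) = 26723/((-4 - ⅒*(-20))*(-19) - 206) = 26723/((-4 + 2)*(-19) - 206) = 26723/(-2*(-19) - 206) = 26723/(38 - 206) = 26723/(-168) = 26723*(-1/168) = -26723/168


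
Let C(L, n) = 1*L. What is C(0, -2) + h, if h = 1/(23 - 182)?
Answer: -1/159 ≈ -0.0062893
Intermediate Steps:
C(L, n) = L
h = -1/159 (h = 1/(-159) = -1/159 ≈ -0.0062893)
C(0, -2) + h = 0 - 1/159 = -1/159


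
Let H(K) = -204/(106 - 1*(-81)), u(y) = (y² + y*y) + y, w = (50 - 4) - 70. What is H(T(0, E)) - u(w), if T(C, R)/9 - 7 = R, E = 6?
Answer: -12420/11 ≈ -1129.1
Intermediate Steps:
T(C, R) = 63 + 9*R
w = -24 (w = 46 - 70 = -24)
u(y) = y + 2*y² (u(y) = (y² + y²) + y = 2*y² + y = y + 2*y²)
H(K) = -12/11 (H(K) = -204/(106 + 81) = -204/187 = -204*1/187 = -12/11)
H(T(0, E)) - u(w) = -12/11 - (-24)*(1 + 2*(-24)) = -12/11 - (-24)*(1 - 48) = -12/11 - (-24)*(-47) = -12/11 - 1*1128 = -12/11 - 1128 = -12420/11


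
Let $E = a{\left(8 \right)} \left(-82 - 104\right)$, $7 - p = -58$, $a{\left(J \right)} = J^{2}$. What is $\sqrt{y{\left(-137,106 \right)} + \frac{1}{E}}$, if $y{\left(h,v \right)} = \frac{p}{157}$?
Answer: $\frac{\sqrt{22590754806}}{233616} \approx 0.64337$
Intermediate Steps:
$p = 65$ ($p = 7 - -58 = 7 + 58 = 65$)
$y{\left(h,v \right)} = \frac{65}{157}$
$E = -11904$ ($E = 8^{2} \left(-82 - 104\right) = 64 \left(-186\right) = -11904$)
$\sqrt{y{\left(-137,106 \right)} + \frac{1}{E}} = \sqrt{\frac{65}{157} + \frac{1}{-11904}} = \sqrt{\frac{65}{157} - \frac{1}{11904}} = \sqrt{\frac{773603}{1868928}} = \frac{\sqrt{22590754806}}{233616}$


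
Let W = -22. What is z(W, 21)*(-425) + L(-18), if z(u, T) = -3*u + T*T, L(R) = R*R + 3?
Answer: -215148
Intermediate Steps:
L(R) = 3 + R² (L(R) = R² + 3 = 3 + R²)
z(u, T) = T² - 3*u (z(u, T) = -3*u + T² = T² - 3*u)
z(W, 21)*(-425) + L(-18) = (21² - 3*(-22))*(-425) + (3 + (-18)²) = (441 + 66)*(-425) + (3 + 324) = 507*(-425) + 327 = -215475 + 327 = -215148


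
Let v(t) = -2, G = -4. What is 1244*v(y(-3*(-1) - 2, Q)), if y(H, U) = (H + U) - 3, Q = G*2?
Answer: -2488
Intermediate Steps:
Q = -8 (Q = -4*2 = -8)
y(H, U) = -3 + H + U
1244*v(y(-3*(-1) - 2, Q)) = 1244*(-2) = -2488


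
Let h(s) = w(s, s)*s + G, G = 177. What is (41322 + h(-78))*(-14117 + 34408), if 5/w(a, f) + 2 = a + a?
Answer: 66526397256/79 ≈ 8.4211e+8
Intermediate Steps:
w(a, f) = 5/(-2 + 2*a) (w(a, f) = 5/(-2 + (a + a)) = 5/(-2 + 2*a))
h(s) = 177 + 5*s/(2*(-1 + s)) (h(s) = (5/(2*(-1 + s)))*s + 177 = 5*s/(2*(-1 + s)) + 177 = 177 + 5*s/(2*(-1 + s)))
(41322 + h(-78))*(-14117 + 34408) = (41322 + (-354 + 359*(-78))/(2*(-1 - 78)))*(-14117 + 34408) = (41322 + (½)*(-354 - 28002)/(-79))*20291 = (41322 + (½)*(-1/79)*(-28356))*20291 = (41322 + 14178/79)*20291 = (3278616/79)*20291 = 66526397256/79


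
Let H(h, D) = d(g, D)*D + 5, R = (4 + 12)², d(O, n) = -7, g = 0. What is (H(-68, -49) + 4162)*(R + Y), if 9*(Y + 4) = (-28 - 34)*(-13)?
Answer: 13863740/9 ≈ 1.5404e+6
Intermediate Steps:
R = 256 (R = 16² = 256)
H(h, D) = 5 - 7*D (H(h, D) = -7*D + 5 = 5 - 7*D)
Y = 770/9 (Y = -4 + ((-28 - 34)*(-13))/9 = -4 + (-62*(-13))/9 = -4 + (⅑)*806 = -4 + 806/9 = 770/9 ≈ 85.556)
(H(-68, -49) + 4162)*(R + Y) = ((5 - 7*(-49)) + 4162)*(256 + 770/9) = ((5 + 343) + 4162)*(3074/9) = (348 + 4162)*(3074/9) = 4510*(3074/9) = 13863740/9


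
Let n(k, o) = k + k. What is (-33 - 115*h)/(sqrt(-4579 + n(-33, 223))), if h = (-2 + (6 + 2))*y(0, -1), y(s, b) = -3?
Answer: -2037*I*sqrt(4645)/4645 ≈ -29.888*I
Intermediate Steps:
n(k, o) = 2*k
h = -18 (h = (-2 + (6 + 2))*(-3) = (-2 + 8)*(-3) = 6*(-3) = -18)
(-33 - 115*h)/(sqrt(-4579 + n(-33, 223))) = (-33 - 115*(-18))/(sqrt(-4579 + 2*(-33))) = (-33 + 2070)/(sqrt(-4579 - 66)) = 2037/(sqrt(-4645)) = 2037/((I*sqrt(4645))) = 2037*(-I*sqrt(4645)/4645) = -2037*I*sqrt(4645)/4645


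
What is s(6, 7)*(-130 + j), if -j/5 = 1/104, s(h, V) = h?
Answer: -40575/52 ≈ -780.29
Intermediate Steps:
j = -5/104 ≈ -0.048077
s(6, 7)*(-130 + j) = 6*(-130 - 5/104) = 6*(-13525/104) = -40575/52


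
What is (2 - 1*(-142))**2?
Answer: 20736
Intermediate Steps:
(2 - 1*(-142))**2 = (2 + 142)**2 = 144**2 = 20736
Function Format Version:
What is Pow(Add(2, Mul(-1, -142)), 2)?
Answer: 20736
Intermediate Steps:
Pow(Add(2, Mul(-1, -142)), 2) = Pow(Add(2, 142), 2) = Pow(144, 2) = 20736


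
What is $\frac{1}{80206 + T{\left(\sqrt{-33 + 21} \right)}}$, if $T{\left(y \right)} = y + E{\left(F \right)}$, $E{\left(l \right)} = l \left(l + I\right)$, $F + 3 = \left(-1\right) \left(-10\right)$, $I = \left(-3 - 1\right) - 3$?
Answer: $\frac{40103}{3216501224} - \frac{i \sqrt{3}}{3216501224} \approx 1.2468 \cdot 10^{-5} - 5.3849 \cdot 10^{-10} i$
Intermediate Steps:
$I = -7$ ($I = \left(-3 - 1\right) - 3 = -4 - 3 = -7$)
$F = 7$ ($F = -3 - -10 = -3 + 10 = 7$)
$E{\left(l \right)} = l \left(-7 + l\right)$ ($E{\left(l \right)} = l \left(l - 7\right) = l \left(-7 + l\right)$)
$T{\left(y \right)} = y$ ($T{\left(y \right)} = y + 7 \left(-7 + 7\right) = y + 7 \cdot 0 = y + 0 = y$)
$\frac{1}{80206 + T{\left(\sqrt{-33 + 21} \right)}} = \frac{1}{80206 + \sqrt{-33 + 21}} = \frac{1}{80206 + \sqrt{-12}} = \frac{1}{80206 + 2 i \sqrt{3}}$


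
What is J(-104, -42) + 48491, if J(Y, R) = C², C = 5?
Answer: 48516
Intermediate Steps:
J(Y, R) = 25 (J(Y, R) = 5² = 25)
J(-104, -42) + 48491 = 25 + 48491 = 48516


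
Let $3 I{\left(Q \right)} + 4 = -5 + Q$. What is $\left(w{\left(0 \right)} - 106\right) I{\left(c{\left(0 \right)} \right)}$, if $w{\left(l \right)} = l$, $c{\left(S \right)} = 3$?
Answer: $212$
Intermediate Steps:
$I{\left(Q \right)} = -3 + \frac{Q}{3}$ ($I{\left(Q \right)} = - \frac{4}{3} + \frac{-5 + Q}{3} = - \frac{4}{3} + \left(- \frac{5}{3} + \frac{Q}{3}\right) = -3 + \frac{Q}{3}$)
$\left(w{\left(0 \right)} - 106\right) I{\left(c{\left(0 \right)} \right)} = \left(0 - 106\right) \left(-3 + \frac{1}{3} \cdot 3\right) = - 106 \left(-3 + 1\right) = \left(-106\right) \left(-2\right) = 212$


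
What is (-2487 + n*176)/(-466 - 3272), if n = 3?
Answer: 653/1246 ≈ 0.52408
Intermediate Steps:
(-2487 + n*176)/(-466 - 3272) = (-2487 + 3*176)/(-466 - 3272) = (-2487 + 528)/(-3738) = -1959*(-1/3738) = 653/1246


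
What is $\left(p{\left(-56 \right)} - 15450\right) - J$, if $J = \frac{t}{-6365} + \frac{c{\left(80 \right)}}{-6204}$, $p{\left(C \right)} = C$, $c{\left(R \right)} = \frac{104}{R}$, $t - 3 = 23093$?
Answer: $- \frac{1224329529803}{78976920} \approx -15502.0$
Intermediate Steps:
$t = 23096$ ($t = 3 + 23093 = 23096$)
$J = - \frac{286591717}{78976920}$ ($J = \frac{23096}{-6365} + \frac{104 \cdot \frac{1}{80}}{-6204} = 23096 \left(- \frac{1}{6365}\right) + 104 \cdot \frac{1}{80} \left(- \frac{1}{6204}\right) = - \frac{23096}{6365} + \frac{13}{10} \left(- \frac{1}{6204}\right) = - \frac{23096}{6365} - \frac{13}{62040} = - \frac{286591717}{78976920} \approx -3.6288$)
$\left(p{\left(-56 \right)} - 15450\right) - J = \left(-56 - 15450\right) - - \frac{286591717}{78976920} = -15506 + \frac{286591717}{78976920} = - \frac{1224329529803}{78976920}$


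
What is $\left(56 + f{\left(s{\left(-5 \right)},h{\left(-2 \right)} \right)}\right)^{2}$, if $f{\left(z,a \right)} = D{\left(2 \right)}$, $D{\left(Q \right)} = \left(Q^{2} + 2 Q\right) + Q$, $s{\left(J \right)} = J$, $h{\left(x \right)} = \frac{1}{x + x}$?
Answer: $4356$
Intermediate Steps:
$h{\left(x \right)} = \frac{1}{2 x}$
$D{\left(Q \right)} = Q^{2} + 3 Q$
$f{\left(z,a \right)} = 10$ ($f{\left(z,a \right)} = 2 \left(3 + 2\right) = 2 \cdot 5 = 10$)
$\left(56 + f{\left(s{\left(-5 \right)},h{\left(-2 \right)} \right)}\right)^{2} = \left(56 + 10\right)^{2} = 66^{2} = 4356$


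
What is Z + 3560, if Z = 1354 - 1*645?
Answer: 4269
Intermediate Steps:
Z = 709 (Z = 1354 - 645 = 709)
Z + 3560 = 709 + 3560 = 4269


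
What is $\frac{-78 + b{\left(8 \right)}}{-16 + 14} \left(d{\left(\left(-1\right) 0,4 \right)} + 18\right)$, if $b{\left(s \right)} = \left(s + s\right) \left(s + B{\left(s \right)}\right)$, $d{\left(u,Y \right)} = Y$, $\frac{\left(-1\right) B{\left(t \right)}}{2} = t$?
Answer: $2266$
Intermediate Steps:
$B{\left(t \right)} = - 2 t$
$b{\left(s \right)} = - 2 s^{2}$ ($b{\left(s \right)} = \left(s + s\right) \left(s - 2 s\right) = 2 s \left(- s\right) = - 2 s^{2}$)
$\frac{-78 + b{\left(8 \right)}}{-16 + 14} \left(d{\left(\left(-1\right) 0,4 \right)} + 18\right) = \frac{-78 - 2 \cdot 8^{2}}{-16 + 14} \left(4 + 18\right) = \frac{-78 - 128}{-2} \cdot 22 = \left(-78 - 128\right) \left(- \frac{1}{2}\right) 22 = \left(-206\right) \left(- \frac{1}{2}\right) 22 = 103 \cdot 22 = 2266$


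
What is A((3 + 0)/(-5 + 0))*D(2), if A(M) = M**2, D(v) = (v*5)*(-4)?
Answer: -72/5 ≈ -14.400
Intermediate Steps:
D(v) = -20*v (D(v) = (5*v)*(-4) = -20*v)
A((3 + 0)/(-5 + 0))*D(2) = ((3 + 0)/(-5 + 0))**2*(-20*2) = (3/(-5))**2*(-40) = (3*(-1/5))**2*(-40) = (-3/5)**2*(-40) = (9/25)*(-40) = -72/5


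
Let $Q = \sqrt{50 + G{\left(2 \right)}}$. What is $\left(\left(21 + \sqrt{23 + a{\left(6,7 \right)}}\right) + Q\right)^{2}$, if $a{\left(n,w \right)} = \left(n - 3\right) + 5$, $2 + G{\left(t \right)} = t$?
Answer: $\left(21 + \sqrt{31} + 5 \sqrt{2}\right)^{2} \approx 1131.6$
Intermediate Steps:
$G{\left(t \right)} = -2 + t$
$a{\left(n,w \right)} = 2 + n$ ($a{\left(n,w \right)} = \left(-3 + n\right) + 5 = 2 + n$)
$Q = 5 \sqrt{2}$ ($Q = \sqrt{50 + \left(-2 + 2\right)} = \sqrt{50 + 0} = \sqrt{50} = 5 \sqrt{2} \approx 7.0711$)
$\left(\left(21 + \sqrt{23 + a{\left(6,7 \right)}}\right) + Q\right)^{2} = \left(\left(21 + \sqrt{23 + \left(2 + 6\right)}\right) + 5 \sqrt{2}\right)^{2} = \left(\left(21 + \sqrt{23 + 8}\right) + 5 \sqrt{2}\right)^{2} = \left(\left(21 + \sqrt{31}\right) + 5 \sqrt{2}\right)^{2} = \left(21 + \sqrt{31} + 5 \sqrt{2}\right)^{2}$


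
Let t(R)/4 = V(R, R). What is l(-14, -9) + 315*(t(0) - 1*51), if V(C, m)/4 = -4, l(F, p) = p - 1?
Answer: -36235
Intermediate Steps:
l(F, p) = -1 + p
V(C, m) = -16 (V(C, m) = 4*(-4) = -16)
t(R) = -64 (t(R) = 4*(-16) = -64)
l(-14, -9) + 315*(t(0) - 1*51) = (-1 - 9) + 315*(-64 - 1*51) = -10 + 315*(-64 - 51) = -10 + 315*(-115) = -10 - 36225 = -36235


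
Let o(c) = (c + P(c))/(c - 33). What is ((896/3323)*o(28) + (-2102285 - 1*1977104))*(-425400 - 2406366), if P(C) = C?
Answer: 191934546390923826/16615 ≈ 1.1552e+13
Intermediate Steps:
o(c) = 2*c/(-33 + c) (o(c) = (c + c)/(c - 33) = (2*c)/(-33 + c) = 2*c/(-33 + c))
((896/3323)*o(28) + (-2102285 - 1*1977104))*(-425400 - 2406366) = ((896/3323)*(2*28/(-33 + 28)) + (-2102285 - 1*1977104))*(-425400 - 2406366) = ((896*(1/3323))*(2*28/(-5)) + (-2102285 - 1977104))*(-2831766) = (896*(2*28*(-⅕))/3323 - 4079389)*(-2831766) = ((896/3323)*(-56/5) - 4079389)*(-2831766) = (-50176/16615 - 4079389)*(-2831766) = -67779098411/16615*(-2831766) = 191934546390923826/16615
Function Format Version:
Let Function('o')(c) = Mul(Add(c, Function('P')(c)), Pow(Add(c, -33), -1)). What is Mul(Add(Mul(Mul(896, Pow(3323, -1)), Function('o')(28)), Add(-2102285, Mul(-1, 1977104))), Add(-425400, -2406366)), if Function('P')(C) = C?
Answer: Rational(191934546390923826, 16615) ≈ 1.1552e+13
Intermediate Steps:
Function('o')(c) = Mul(2, c, Pow(Add(-33, c), -1)) (Function('o')(c) = Mul(Add(c, c), Pow(Add(c, -33), -1)) = Mul(Mul(2, c), Pow(Add(-33, c), -1)) = Mul(2, c, Pow(Add(-33, c), -1)))
Mul(Add(Mul(Mul(896, Pow(3323, -1)), Function('o')(28)), Add(-2102285, Mul(-1, 1977104))), Add(-425400, -2406366)) = Mul(Add(Mul(Mul(896, Pow(3323, -1)), Mul(2, 28, Pow(Add(-33, 28), -1))), Add(-2102285, Mul(-1, 1977104))), Add(-425400, -2406366)) = Mul(Add(Mul(Mul(896, Rational(1, 3323)), Mul(2, 28, Pow(-5, -1))), Add(-2102285, -1977104)), -2831766) = Mul(Add(Mul(Rational(896, 3323), Mul(2, 28, Rational(-1, 5))), -4079389), -2831766) = Mul(Add(Mul(Rational(896, 3323), Rational(-56, 5)), -4079389), -2831766) = Mul(Add(Rational(-50176, 16615), -4079389), -2831766) = Mul(Rational(-67779098411, 16615), -2831766) = Rational(191934546390923826, 16615)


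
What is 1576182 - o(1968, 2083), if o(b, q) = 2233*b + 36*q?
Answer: -2893350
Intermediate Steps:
o(b, q) = 36*q + 2233*b
1576182 - o(1968, 2083) = 1576182 - (36*2083 + 2233*1968) = 1576182 - (74988 + 4394544) = 1576182 - 1*4469532 = 1576182 - 4469532 = -2893350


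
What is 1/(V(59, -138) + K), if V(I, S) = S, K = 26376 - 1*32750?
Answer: -1/6512 ≈ -0.00015356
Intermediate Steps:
K = -6374 (K = 26376 - 32750 = -6374)
1/(V(59, -138) + K) = 1/(-138 - 6374) = 1/(-6512) = -1/6512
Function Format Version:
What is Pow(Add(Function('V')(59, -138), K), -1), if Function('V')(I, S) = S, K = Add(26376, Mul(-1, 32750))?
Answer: Rational(-1, 6512) ≈ -0.00015356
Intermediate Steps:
K = -6374 (K = Add(26376, -32750) = -6374)
Pow(Add(Function('V')(59, -138), K), -1) = Pow(Add(-138, -6374), -1) = Pow(-6512, -1) = Rational(-1, 6512)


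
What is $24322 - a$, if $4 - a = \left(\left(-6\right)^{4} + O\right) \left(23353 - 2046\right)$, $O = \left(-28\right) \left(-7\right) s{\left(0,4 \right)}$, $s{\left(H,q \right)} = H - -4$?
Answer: $44342878$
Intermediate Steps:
$s{\left(H,q \right)} = 4 + H$ ($s{\left(H,q \right)} = H + 4 = 4 + H$)
$O = 784$ ($O = \left(-28\right) \left(-7\right) \left(4 + 0\right) = 196 \cdot 4 = 784$)
$a = -44318556$ ($a = 4 - \left(\left(-6\right)^{4} + 784\right) \left(23353 - 2046\right) = 4 - \left(1296 + 784\right) \left(23353 - 2046\right) = 4 - 2080 \cdot 21307 = 4 - 44318560 = -44318556$)
$24322 - a = 24322 - -44318556 = 24322 + 44318556 = 44342878$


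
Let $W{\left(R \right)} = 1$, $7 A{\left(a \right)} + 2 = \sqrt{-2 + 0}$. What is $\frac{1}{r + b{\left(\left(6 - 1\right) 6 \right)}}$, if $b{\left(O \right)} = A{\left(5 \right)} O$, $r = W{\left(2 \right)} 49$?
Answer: $\frac{1981}{81889} - \frac{210 i \sqrt{2}}{81889} \approx 0.024191 - 0.0036267 i$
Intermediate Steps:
$A{\left(a \right)} = - \frac{2}{7} + \frac{i \sqrt{2}}{7}$ ($A{\left(a \right)} = - \frac{2}{7} + \frac{\sqrt{-2 + 0}}{7} = - \frac{2}{7} + \frac{\sqrt{-2}}{7} = - \frac{2}{7} + \frac{i \sqrt{2}}{7}$)
$r = 49$ ($r = 1 \cdot 49 = 49$)
$b{\left(O \right)} = O \left(- \frac{2}{7} + \frac{i \sqrt{2}}{7}\right)$ ($b{\left(O \right)} = \left(- \frac{2}{7} + \frac{i \sqrt{2}}{7}\right) O = O \left(- \frac{2}{7} + \frac{i \sqrt{2}}{7}\right)$)
$\frac{1}{r + b{\left(\left(6 - 1\right) 6 \right)}} = \frac{1}{49 + \frac{\left(6 - 1\right) 6 \left(-2 + i \sqrt{2}\right)}{7}} = \frac{1}{49 + \frac{5 \cdot 6 \left(-2 + i \sqrt{2}\right)}{7}} = \frac{1}{49 + \frac{1}{7} \cdot 30 \left(-2 + i \sqrt{2}\right)} = \frac{1}{49 - \left(\frac{60}{7} - \frac{30 i \sqrt{2}}{7}\right)} = \frac{1}{\frac{283}{7} + \frac{30 i \sqrt{2}}{7}}$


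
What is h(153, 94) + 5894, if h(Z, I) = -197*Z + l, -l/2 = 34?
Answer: -24315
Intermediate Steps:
l = -68 (l = -2*34 = -68)
h(Z, I) = -68 - 197*Z (h(Z, I) = -197*Z - 68 = -68 - 197*Z)
h(153, 94) + 5894 = (-68 - 197*153) + 5894 = (-68 - 30141) + 5894 = -30209 + 5894 = -24315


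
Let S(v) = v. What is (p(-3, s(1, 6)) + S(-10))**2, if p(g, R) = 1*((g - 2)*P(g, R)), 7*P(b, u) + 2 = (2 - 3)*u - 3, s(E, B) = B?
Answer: 225/49 ≈ 4.5918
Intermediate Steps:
P(b, u) = -5/7 - u/7 (P(b, u) = -2/7 + ((2 - 3)*u - 3)/7 = -2/7 + (-u - 3)/7 = -2/7 + (-3 - u)/7 = -2/7 + (-3/7 - u/7) = -5/7 - u/7)
p(g, R) = (-2 + g)*(-5/7 - R/7) (p(g, R) = 1*((g - 2)*(-5/7 - R/7)) = 1*((-2 + g)*(-5/7 - R/7)) = (-2 + g)*(-5/7 - R/7))
(p(-3, s(1, 6)) + S(-10))**2 = (-(-2 - 3)*(5 + 6)/7 - 10)**2 = (-1/7*(-5)*11 - 10)**2 = (55/7 - 10)**2 = (-15/7)**2 = 225/49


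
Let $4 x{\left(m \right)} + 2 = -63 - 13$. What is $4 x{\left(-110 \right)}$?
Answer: $-78$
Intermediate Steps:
$x{\left(m \right)} = - \frac{39}{2}$ ($x{\left(m \right)} = - \frac{1}{2} + \frac{-63 - 13}{4} = - \frac{1}{2} + \frac{1}{4} \left(-76\right) = - \frac{1}{2} - 19 = - \frac{39}{2}$)
$4 x{\left(-110 \right)} = 4 \left(- \frac{39}{2}\right) = -78$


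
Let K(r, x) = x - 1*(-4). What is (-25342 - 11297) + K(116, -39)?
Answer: -36674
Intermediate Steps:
K(r, x) = 4 + x (K(r, x) = x + 4 = 4 + x)
(-25342 - 11297) + K(116, -39) = (-25342 - 11297) + (4 - 39) = -36639 - 35 = -36674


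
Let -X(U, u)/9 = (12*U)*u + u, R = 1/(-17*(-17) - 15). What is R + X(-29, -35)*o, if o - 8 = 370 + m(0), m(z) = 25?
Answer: -12069676709/274 ≈ -4.4050e+7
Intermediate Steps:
R = 1/274 (R = 1/(289 - 15) = 1/274 ≈ 0.0036496)
X(U, u) = -9*u - 108*U*u (X(U, u) = -9*((12*U)*u + u) = -9*(12*U*u + u) = -9*(u + 12*U*u) = -9*u - 108*U*u)
o = 403 (o = 8 + (370 + 25) = 8 + 395 = 403)
R + X(-29, -35)*o = 1/274 - 9*(-35)*(1 + 12*(-29))*403 = 1/274 - 9*(-35)*(1 - 348)*403 = 1/274 - 9*(-35)*(-347)*403 = 1/274 - 109305*403 = 1/274 - 44049915 = -12069676709/274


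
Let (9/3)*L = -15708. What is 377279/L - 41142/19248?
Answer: -44507653/599896 ≈ -74.192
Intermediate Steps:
L = -5236 (L = (⅓)*(-15708) = -5236)
377279/L - 41142/19248 = 377279/(-5236) - 41142/19248 = 377279*(-1/5236) - 41142*1/19248 = -53897/748 - 6857/3208 = -44507653/599896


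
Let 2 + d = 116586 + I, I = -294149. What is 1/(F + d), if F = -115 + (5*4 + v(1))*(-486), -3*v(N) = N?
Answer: -1/187238 ≈ -5.3408e-6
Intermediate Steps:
v(N) = -N/3
F = -9673 (F = -115 + (5*4 - ⅓*1)*(-486) = -115 + (20 - ⅓)*(-486) = -115 + (59/3)*(-486) = -115 - 9558 = -9673)
d = -177565 (d = -2 + (116586 - 294149) = -2 - 177563 = -177565)
1/(F + d) = 1/(-9673 - 177565) = 1/(-187238) = -1/187238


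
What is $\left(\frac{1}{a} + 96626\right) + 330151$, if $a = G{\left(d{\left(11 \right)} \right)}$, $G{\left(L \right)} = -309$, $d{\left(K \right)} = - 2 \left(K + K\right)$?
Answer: $\frac{131874092}{309} \approx 4.2678 \cdot 10^{5}$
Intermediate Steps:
$d{\left(K \right)} = - 4 K$ ($d{\left(K \right)} = - 2 \cdot 2 K = - 4 K$)
$a = -309$
$\left(\frac{1}{a} + 96626\right) + 330151 = \left(\frac{1}{-309} + 96626\right) + 330151 = \left(- \frac{1}{309} + 96626\right) + 330151 = \frac{29857433}{309} + 330151 = \frac{131874092}{309}$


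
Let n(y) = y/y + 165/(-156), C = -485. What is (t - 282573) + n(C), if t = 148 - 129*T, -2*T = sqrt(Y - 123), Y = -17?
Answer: -14686103/52 + 129*I*sqrt(35) ≈ -2.8243e+5 + 763.17*I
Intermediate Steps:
T = -I*sqrt(35) (T = -sqrt(-17 - 123)/2 = -I*sqrt(35) ≈ -5.9161*I)
n(y) = -3/52 (n(y) = 1 + 165*(-1/156) = 1 - 55/52 = -3/52)
t = 148 + 129*I*sqrt(35) (t = 148 - (-129)*I*sqrt(35) = 148 + 129*I*sqrt(35) ≈ 148.0 + 763.17*I)
(t - 282573) + n(C) = ((148 + 129*I*sqrt(35)) - 282573) - 3/52 = (-282425 + 129*I*sqrt(35)) - 3/52 = -14686103/52 + 129*I*sqrt(35)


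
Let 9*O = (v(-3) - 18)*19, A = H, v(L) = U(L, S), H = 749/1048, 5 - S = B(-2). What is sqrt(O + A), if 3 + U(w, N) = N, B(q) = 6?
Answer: I*sqrt(113006626)/1572 ≈ 6.7624*I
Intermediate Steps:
S = -1 (S = 5 - 1*6 = 5 - 6 = -1)
H = 749/1048 (H = 749*(1/1048) = 749/1048 ≈ 0.71469)
U(w, N) = -3 + N
v(L) = -4 (v(L) = -3 - 1 = -4)
A = 749/1048 ≈ 0.71469
O = -418/9 (O = ((-4 - 18)*19)/9 = (-22*19)/9 = (1/9)*(-418) = -418/9 ≈ -46.444)
sqrt(O + A) = sqrt(-418/9 + 749/1048) = sqrt(-431323/9432) = I*sqrt(113006626)/1572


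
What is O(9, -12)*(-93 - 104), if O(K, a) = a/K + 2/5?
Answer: 2758/15 ≈ 183.87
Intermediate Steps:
O(K, a) = ⅖ + a/K (O(K, a) = a/K + 2*(⅕) = a/K + ⅖ = ⅖ + a/K)
O(9, -12)*(-93 - 104) = (⅖ - 12/9)*(-93 - 104) = (⅖ - 12*⅑)*(-197) = (⅖ - 4/3)*(-197) = -14/15*(-197) = 2758/15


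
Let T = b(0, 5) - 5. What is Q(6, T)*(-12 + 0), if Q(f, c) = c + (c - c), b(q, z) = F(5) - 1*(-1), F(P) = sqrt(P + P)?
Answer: 48 - 12*sqrt(10) ≈ 10.053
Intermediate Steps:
F(P) = sqrt(2)*sqrt(P) (F(P) = sqrt(2*P) = sqrt(2)*sqrt(P))
b(q, z) = 1 + sqrt(10) (b(q, z) = sqrt(2)*sqrt(5) - 1*(-1) = sqrt(10) + 1 = 1 + sqrt(10))
T = -4 + sqrt(10) (T = (1 + sqrt(10)) - 5 = -4 + sqrt(10) ≈ -0.83772)
Q(f, c) = c (Q(f, c) = c + 0 = c)
Q(6, T)*(-12 + 0) = (-4 + sqrt(10))*(-12 + 0) = (-4 + sqrt(10))*(-12) = 48 - 12*sqrt(10)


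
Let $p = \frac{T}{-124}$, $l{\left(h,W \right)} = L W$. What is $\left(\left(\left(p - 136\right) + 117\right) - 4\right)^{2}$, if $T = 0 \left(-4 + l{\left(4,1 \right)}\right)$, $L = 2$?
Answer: $529$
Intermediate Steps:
$l{\left(h,W \right)} = 2 W$
$T = 0$ ($T = 0 \left(-4 + 2 \cdot 1\right) = 0 \left(-4 + 2\right) = 0 \left(-2\right) = 0$)
$p = 0$ ($p = \frac{0}{-124} = 0 \left(- \frac{1}{124}\right) = 0$)
$\left(\left(\left(p - 136\right) + 117\right) - 4\right)^{2} = \left(\left(\left(0 - 136\right) + 117\right) - 4\right)^{2} = \left(\left(-136 + 117\right) - 4\right)^{2} = \left(-19 - 4\right)^{2} = \left(-23\right)^{2} = 529$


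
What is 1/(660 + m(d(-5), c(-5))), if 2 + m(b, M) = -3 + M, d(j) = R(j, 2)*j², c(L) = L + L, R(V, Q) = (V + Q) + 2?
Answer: 1/645 ≈ 0.0015504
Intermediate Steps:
R(V, Q) = 2 + Q + V (R(V, Q) = (Q + V) + 2 = 2 + Q + V)
c(L) = 2*L
d(j) = j²*(4 + j) (d(j) = (2 + 2 + j)*j² = (4 + j)*j² = j²*(4 + j))
m(b, M) = -5 + M (m(b, M) = -2 + (-3 + M) = -5 + M)
1/(660 + m(d(-5), c(-5))) = 1/(660 + (-5 + 2*(-5))) = 1/(660 + (-5 - 10)) = 1/(660 - 15) = 1/645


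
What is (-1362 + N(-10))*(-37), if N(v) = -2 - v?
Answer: 50098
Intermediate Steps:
(-1362 + N(-10))*(-37) = (-1362 + (-2 - 1*(-10)))*(-37) = (-1362 + (-2 + 10))*(-37) = (-1362 + 8)*(-37) = -1354*(-37) = 50098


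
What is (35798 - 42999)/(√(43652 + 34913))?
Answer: -379*√78565/4135 ≈ -25.691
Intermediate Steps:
(35798 - 42999)/(√(43652 + 34913)) = -7201*√78565/78565 = -379*√78565/4135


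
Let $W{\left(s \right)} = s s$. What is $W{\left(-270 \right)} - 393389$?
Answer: $-320489$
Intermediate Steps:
$W{\left(s \right)} = s^{2}$
$W{\left(-270 \right)} - 393389 = \left(-270\right)^{2} - 393389 = 72900 - 393389 = -320489$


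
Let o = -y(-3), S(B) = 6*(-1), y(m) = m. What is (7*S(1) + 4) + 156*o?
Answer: 430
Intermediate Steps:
S(B) = -6
o = 3 (o = -1*(-3) = 3)
(7*S(1) + 4) + 156*o = (7*(-6) + 4) + 156*3 = (-42 + 4) + 468 = -38 + 468 = 430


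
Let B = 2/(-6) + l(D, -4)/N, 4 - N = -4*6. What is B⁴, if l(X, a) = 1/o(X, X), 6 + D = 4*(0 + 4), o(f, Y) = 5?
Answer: 352275361/31116960000 ≈ 0.011321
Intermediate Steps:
D = 10 (D = -6 + 4*(0 + 4) = -6 + 4*4 = -6 + 16 = 10)
l(X, a) = ⅕ (l(X, a) = 1/5 = ⅕)
N = 28 (N = 4 - (-4)*6 = 4 - 1*(-24) = 4 + 24 = 28)
B = -137/420 (B = 2/(-6) + (⅕)/28 = 2*(-⅙) + (⅕)*(1/28) = -⅓ + 1/140 = -137/420 ≈ -0.32619)
B⁴ = (-137/420)⁴ = 352275361/31116960000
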